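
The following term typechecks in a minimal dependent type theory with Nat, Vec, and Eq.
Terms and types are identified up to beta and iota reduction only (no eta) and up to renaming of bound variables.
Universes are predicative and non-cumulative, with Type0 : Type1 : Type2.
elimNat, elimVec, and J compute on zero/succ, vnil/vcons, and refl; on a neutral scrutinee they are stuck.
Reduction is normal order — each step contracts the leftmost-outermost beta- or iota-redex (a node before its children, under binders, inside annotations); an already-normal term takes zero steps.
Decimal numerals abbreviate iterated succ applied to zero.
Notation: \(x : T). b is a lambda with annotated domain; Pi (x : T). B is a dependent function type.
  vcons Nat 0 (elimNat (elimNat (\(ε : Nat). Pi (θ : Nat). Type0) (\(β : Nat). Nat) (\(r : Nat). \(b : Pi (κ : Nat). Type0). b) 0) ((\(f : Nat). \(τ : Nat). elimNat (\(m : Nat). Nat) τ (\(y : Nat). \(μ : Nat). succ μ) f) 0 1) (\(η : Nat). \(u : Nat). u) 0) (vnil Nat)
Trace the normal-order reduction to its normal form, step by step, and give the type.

reduction (normal order):
  vcons Nat 0 (elimNat (elimNat (\(ε : Nat). Pi (θ : Nat). Type0) (\(β : Nat). Nat) (\(r : Nat). \(b : Pi (κ : Nat). Type0). b) 0) ((\(f : Nat). \(τ : Nat). elimNat (\(m : Nat). Nat) τ (\(y : Nat). \(μ : Nat). succ μ) f) 0 1) (\(η : Nat). \(u : Nat). u) 0) (vnil Nat)
  ~> vcons Nat 0 ((\(ε : Nat). \(θ : Nat). elimNat (\(β : Nat). Nat) θ (\(r : Nat). \(b : Nat). succ b) ε) 0 1) (vnil Nat)
  ~> vcons Nat 0 ((\(ε : Nat). elimNat (\(θ : Nat). Nat) ε (\(β : Nat). \(r : Nat). succ r) 0) 1) (vnil Nat)
  ~> vcons Nat 0 (elimNat (\(ε : Nat). Nat) 1 (\(θ : Nat). \(β : Nat). succ β) 0) (vnil Nat)
  ~> vcons Nat 0 1 (vnil Nat)
inferred type:
  Vec Nat 1


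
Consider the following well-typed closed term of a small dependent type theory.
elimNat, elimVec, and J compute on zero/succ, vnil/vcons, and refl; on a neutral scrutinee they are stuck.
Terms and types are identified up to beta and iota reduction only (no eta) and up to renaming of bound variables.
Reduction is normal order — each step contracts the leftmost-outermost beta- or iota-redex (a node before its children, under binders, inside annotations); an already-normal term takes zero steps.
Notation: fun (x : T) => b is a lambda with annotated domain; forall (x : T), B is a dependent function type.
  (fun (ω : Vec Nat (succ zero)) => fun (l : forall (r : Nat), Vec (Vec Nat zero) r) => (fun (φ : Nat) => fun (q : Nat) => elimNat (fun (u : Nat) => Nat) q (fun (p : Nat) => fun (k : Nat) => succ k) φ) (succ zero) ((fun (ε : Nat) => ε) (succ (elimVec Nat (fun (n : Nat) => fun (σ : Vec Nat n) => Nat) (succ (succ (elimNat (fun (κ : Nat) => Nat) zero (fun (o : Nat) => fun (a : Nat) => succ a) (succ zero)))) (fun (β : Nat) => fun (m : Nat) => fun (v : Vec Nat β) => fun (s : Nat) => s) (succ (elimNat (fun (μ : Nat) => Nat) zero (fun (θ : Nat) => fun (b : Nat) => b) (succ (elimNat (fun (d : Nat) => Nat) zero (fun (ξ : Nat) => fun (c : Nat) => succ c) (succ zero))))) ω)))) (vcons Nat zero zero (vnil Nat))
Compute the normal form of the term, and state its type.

reduced normal form:
  fun (ω : forall (l : Nat), Vec (Vec Nat zero) l) => succ (succ (succ (succ (succ zero))))
the term's type:
  forall (ω : forall (l : Nat), Vec (Vec Nat zero) l), Nat
observation: the first redex contracted is a beta-redex; the normal form is reached in 18 normal-order steps.


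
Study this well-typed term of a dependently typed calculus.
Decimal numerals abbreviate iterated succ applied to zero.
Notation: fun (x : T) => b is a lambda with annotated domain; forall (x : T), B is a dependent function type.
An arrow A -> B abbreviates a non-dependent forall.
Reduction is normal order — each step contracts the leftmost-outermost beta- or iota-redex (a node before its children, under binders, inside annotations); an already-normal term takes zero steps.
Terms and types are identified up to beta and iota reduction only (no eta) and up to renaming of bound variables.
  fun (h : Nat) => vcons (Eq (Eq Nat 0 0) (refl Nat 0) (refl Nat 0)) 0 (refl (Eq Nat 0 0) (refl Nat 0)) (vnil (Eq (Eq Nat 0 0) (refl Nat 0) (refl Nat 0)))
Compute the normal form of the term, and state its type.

resulting normal form:
  fun (h : Nat) => vcons (Eq (Eq Nat 0 0) (refl Nat 0) (refl Nat 0)) 0 (refl (Eq Nat 0 0) (refl Nat 0)) (vnil (Eq (Eq Nat 0 0) (refl Nat 0) (refl Nat 0)))
inferred type:
  Nat -> Vec (Eq (Eq Nat 0 0) (refl Nat 0) (refl Nat 0)) 1
observation: no redex remains anywhere in the term; it is its own normal form.


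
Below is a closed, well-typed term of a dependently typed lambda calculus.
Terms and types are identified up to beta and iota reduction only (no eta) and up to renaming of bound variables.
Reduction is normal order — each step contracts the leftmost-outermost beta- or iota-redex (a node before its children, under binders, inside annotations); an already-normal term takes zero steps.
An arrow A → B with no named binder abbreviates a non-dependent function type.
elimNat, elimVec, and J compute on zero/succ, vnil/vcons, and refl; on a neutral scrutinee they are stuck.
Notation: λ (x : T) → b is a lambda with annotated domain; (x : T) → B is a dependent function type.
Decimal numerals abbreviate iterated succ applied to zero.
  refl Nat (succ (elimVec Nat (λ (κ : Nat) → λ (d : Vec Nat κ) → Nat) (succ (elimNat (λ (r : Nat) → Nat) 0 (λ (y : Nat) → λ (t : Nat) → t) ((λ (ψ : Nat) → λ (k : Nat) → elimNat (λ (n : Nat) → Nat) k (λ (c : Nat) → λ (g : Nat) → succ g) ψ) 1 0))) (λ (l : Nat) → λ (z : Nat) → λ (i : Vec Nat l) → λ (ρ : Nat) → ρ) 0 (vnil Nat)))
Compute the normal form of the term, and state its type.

resulting normal form:
  refl Nat 2
inferred type:
  Eq Nat 2 2


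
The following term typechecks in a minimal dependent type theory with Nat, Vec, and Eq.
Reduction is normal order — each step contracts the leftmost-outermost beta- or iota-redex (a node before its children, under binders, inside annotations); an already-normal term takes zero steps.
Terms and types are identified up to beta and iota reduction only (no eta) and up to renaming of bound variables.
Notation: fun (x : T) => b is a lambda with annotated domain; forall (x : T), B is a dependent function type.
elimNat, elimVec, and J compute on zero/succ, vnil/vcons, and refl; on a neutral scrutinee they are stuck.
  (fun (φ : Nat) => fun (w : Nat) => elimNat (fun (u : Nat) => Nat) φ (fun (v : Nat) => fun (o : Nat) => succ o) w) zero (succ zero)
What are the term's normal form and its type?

normal form:
  succ zero
the term's type:
  Nat
observation: normalization takes exactly 6 steps under the normal-order strategy.


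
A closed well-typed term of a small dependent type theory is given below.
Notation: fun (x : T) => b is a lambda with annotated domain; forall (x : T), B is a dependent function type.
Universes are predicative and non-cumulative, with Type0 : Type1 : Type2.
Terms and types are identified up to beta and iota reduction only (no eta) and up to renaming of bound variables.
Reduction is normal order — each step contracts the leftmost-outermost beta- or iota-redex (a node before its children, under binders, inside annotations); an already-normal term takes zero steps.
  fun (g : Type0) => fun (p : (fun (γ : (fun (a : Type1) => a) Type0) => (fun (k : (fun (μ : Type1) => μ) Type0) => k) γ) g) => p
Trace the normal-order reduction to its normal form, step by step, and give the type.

reduction (normal order):
  fun (g : Type0) => fun (p : (fun (γ : (fun (a : Type1) => a) Type0) => (fun (k : (fun (μ : Type1) => μ) Type0) => k) γ) g) => p
  ~> fun (g : Type0) => fun (p : (fun (γ : (fun (a : Type1) => a) Type0) => γ) g) => p
  ~> fun (g : Type0) => fun (p : g) => p
type:
  forall (g : Type0), forall (p : g), g


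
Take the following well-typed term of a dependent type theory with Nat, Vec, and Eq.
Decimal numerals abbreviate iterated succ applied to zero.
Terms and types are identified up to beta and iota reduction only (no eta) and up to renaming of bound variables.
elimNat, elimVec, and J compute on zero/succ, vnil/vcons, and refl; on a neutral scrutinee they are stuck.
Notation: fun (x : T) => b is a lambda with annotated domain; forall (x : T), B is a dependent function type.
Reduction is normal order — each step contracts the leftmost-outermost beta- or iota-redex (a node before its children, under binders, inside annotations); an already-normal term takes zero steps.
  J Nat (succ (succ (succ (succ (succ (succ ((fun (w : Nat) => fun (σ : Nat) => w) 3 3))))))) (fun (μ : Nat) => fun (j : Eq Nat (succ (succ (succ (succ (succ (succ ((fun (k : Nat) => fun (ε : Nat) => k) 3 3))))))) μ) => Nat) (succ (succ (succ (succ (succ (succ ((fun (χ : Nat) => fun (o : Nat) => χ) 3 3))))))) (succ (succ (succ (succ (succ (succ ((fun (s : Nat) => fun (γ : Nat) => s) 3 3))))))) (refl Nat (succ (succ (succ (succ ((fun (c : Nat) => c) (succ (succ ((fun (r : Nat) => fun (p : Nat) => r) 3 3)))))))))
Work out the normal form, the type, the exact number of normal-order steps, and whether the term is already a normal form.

reduced normal form:
  9
type:
  Nat
steps to reach normal form (normal order): 3
started in normal form: no
first redex: a J iota-redex


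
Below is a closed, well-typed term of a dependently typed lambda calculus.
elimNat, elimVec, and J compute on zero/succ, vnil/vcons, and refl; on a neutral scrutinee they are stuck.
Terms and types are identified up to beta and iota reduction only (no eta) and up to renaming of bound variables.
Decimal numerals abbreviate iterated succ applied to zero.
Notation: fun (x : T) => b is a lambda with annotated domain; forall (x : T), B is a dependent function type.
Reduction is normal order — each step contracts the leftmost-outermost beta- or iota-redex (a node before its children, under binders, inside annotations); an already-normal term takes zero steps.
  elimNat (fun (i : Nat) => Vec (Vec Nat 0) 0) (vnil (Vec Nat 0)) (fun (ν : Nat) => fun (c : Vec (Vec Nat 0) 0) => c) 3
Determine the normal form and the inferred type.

resulting normal form:
  vnil (Vec Nat 0)
inferred type:
  Vec (Vec Nat 0) 0


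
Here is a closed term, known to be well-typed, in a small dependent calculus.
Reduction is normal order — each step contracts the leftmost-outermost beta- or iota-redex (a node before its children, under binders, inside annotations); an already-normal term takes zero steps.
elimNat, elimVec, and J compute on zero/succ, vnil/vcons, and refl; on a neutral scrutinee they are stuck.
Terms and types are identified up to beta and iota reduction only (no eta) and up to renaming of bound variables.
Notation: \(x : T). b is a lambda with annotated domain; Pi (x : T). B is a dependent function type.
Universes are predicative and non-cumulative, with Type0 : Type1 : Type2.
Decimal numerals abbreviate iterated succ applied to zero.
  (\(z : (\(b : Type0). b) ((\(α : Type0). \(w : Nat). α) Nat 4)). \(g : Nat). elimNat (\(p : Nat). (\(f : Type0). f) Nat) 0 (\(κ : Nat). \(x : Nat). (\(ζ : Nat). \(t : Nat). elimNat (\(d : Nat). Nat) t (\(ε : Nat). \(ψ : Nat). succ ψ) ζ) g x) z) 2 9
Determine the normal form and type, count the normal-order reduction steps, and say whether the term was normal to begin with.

normal form:
  18
the term's type:
  Nat
reduction steps (normal order): 69
already normal: no
first contracted redex: a beta-redex


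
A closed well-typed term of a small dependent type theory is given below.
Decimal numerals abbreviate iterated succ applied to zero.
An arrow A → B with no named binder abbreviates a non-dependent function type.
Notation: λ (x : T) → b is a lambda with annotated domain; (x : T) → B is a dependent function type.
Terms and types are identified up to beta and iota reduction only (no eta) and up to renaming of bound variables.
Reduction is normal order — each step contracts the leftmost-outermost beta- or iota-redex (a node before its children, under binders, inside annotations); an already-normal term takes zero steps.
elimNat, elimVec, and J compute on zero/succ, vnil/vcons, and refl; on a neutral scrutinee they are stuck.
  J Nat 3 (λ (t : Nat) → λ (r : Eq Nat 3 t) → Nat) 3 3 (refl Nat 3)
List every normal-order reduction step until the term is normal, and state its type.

reduction (normal order):
  J Nat 3 (λ (t : Nat) → λ (r : Eq Nat 3 t) → Nat) 3 3 (refl Nat 3)
  ~> 3
the term's type:
  Nat


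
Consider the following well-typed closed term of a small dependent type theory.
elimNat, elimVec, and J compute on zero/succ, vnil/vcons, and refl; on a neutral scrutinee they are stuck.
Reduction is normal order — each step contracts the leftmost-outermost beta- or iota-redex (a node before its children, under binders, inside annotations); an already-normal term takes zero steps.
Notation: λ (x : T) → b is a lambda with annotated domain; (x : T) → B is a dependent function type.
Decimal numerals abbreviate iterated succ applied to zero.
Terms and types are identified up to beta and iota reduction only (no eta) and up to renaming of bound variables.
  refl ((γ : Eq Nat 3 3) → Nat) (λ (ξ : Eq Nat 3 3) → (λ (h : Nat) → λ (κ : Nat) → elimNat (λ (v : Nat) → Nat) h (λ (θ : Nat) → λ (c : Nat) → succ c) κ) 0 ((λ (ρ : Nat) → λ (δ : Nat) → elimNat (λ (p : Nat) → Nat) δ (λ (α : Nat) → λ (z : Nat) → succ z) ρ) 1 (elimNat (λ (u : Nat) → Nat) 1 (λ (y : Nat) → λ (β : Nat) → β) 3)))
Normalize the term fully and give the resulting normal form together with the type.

reduced normal form:
  refl ((γ : Eq Nat 3 3) → Nat) (λ (ξ : Eq Nat 3 3) → 2)
inferred type:
  Eq ((γ : Eq Nat 3 3) → Nat) (λ (ξ : Eq Nat 3 3) → 2) (λ (h : Eq Nat 3 3) → 2)
observation: the first redex contracted is a beta-redex; the normal form is reached in 25 normal-order steps.


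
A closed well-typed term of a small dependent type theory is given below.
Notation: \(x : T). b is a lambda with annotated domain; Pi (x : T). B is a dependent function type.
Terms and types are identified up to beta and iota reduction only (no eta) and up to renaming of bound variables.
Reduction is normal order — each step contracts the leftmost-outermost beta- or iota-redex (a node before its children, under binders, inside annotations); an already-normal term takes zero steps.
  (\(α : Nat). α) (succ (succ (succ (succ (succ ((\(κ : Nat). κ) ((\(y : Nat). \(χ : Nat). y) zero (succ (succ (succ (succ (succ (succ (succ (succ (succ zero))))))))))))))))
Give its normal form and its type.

reduced normal form:
  succ (succ (succ (succ (succ zero))))
inferred type:
  Nat
observation: reduction starts at a beta-redex, and 4 normal-order steps reach the normal form.


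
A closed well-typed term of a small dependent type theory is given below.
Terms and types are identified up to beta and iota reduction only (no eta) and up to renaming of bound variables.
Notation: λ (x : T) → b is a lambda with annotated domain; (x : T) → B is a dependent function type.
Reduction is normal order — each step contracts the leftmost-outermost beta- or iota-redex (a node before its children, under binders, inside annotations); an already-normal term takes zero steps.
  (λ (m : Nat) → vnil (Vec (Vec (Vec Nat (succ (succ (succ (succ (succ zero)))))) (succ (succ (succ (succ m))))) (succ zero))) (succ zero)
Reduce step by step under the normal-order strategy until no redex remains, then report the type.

normal-order reduction sequence:
  (λ (m : Nat) → vnil (Vec (Vec (Vec Nat (succ (succ (succ (succ (succ zero)))))) (succ (succ (succ (succ m))))) (succ zero))) (succ zero)
  ~> vnil (Vec (Vec (Vec Nat (succ (succ (succ (succ (succ zero)))))) (succ (succ (succ (succ (succ zero)))))) (succ zero))
the term's type:
  Vec (Vec (Vec (Vec Nat (succ (succ (succ (succ (succ zero)))))) (succ (succ (succ (succ (succ zero)))))) (succ zero)) zero


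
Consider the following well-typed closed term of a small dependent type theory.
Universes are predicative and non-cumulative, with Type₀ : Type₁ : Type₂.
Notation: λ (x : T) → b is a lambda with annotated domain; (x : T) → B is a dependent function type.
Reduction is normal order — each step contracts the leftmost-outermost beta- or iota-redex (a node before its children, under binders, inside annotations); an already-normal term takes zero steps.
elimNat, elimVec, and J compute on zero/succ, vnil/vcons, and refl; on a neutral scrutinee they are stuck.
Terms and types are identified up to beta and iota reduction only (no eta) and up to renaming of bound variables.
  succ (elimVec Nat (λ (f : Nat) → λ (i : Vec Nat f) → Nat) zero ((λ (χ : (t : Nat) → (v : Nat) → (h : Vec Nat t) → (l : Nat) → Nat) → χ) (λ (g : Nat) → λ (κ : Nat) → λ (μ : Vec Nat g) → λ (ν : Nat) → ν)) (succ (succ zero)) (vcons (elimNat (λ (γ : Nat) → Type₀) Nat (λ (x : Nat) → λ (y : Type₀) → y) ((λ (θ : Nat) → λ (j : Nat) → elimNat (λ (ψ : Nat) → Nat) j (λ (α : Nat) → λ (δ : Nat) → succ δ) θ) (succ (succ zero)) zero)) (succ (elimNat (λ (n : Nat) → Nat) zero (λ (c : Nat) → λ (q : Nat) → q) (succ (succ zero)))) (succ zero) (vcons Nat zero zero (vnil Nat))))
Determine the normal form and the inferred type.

normal form:
  succ zero
inferred type:
  Nat
observation: reduction starts at an elimVec iota-redex, and 13 normal-order steps reach the normal form.


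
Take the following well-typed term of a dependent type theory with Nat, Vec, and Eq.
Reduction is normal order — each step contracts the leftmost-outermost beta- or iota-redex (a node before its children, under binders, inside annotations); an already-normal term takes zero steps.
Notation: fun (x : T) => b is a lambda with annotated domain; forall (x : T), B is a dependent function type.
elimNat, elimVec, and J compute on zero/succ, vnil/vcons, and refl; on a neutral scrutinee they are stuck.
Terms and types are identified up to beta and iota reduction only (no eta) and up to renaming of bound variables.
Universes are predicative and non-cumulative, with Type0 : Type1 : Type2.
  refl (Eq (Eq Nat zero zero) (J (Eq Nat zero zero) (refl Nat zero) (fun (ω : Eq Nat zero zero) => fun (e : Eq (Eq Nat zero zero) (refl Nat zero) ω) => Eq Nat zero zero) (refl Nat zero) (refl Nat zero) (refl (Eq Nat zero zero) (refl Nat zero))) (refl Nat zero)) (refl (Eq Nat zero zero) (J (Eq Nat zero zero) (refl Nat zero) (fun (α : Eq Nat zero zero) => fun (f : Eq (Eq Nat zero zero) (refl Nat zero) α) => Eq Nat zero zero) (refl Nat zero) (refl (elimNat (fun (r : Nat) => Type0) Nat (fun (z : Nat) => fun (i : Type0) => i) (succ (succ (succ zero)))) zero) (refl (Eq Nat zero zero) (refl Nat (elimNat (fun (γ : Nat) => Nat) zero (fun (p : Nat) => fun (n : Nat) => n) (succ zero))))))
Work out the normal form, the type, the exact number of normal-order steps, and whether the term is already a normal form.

normal form:
  refl (Eq (Eq Nat zero zero) (refl Nat zero) (refl Nat zero)) (refl (Eq Nat zero zero) (refl Nat zero))
inferred type:
  Eq (Eq (Eq Nat zero zero) (refl Nat zero) (refl Nat zero)) (refl (Eq Nat zero zero) (refl Nat zero)) (refl (Eq Nat zero zero) (refl Nat zero))
reduction steps (normal order): 2
started in normal form: no
first contracted redex: a J iota-redex


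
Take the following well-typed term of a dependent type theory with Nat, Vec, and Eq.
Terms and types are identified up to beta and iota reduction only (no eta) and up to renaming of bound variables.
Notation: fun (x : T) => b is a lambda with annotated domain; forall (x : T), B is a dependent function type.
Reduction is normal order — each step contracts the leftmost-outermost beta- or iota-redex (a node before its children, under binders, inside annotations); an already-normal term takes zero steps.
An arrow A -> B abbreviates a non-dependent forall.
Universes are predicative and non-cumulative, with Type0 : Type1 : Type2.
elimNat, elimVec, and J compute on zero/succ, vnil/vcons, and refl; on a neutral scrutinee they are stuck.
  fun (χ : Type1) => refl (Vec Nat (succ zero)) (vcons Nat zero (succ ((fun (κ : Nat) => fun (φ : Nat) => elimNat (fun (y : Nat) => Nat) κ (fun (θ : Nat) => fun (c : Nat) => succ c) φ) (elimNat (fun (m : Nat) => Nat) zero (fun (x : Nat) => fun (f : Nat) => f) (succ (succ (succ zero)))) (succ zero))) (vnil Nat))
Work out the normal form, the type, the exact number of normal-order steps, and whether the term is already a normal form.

resulting normal form:
  fun (χ : Type1) => refl (Vec Nat (succ zero)) (vcons Nat zero (succ (succ zero)) (vnil Nat))
type:
  Type1 -> Eq (Vec Nat (succ zero)) (vcons Nat zero (succ (succ zero)) (vnil Nat)) (vcons Nat zero (succ (succ zero)) (vnil Nat))
normal-order step count: 16
already normal: no
first redex: a beta-redex


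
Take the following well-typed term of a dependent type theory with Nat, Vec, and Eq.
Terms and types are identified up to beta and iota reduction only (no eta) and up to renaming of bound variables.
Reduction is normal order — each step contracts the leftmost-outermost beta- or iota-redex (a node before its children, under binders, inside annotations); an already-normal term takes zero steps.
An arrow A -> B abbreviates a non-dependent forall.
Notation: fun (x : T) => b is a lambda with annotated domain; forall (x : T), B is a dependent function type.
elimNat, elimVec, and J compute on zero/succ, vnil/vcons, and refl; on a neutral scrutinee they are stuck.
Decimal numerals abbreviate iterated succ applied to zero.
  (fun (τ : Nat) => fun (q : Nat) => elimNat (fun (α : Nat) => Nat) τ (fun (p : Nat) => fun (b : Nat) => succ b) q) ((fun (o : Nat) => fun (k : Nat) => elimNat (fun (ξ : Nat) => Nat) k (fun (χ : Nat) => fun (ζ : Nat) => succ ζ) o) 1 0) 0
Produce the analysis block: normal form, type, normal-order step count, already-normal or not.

reduced normal form:
  1
inferred type:
  Nat
reduction steps (normal order): 9
term was already normal: no
first contracted redex: a beta-redex


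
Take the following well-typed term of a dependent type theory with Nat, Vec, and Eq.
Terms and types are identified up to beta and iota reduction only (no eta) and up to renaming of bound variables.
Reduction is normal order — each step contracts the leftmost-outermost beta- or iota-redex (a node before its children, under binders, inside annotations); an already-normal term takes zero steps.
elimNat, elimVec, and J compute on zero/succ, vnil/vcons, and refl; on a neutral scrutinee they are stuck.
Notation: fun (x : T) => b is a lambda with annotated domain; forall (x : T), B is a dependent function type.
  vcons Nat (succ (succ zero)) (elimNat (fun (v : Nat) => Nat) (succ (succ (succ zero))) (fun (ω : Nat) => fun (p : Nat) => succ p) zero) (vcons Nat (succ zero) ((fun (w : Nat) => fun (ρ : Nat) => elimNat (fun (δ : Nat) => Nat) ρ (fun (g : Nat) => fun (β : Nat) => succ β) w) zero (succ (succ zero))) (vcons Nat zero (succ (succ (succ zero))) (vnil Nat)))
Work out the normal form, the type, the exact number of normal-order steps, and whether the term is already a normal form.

normal form:
  vcons Nat (succ (succ zero)) (succ (succ (succ zero))) (vcons Nat (succ zero) (succ (succ zero)) (vcons Nat zero (succ (succ (succ zero))) (vnil Nat)))
inferred type:
  Vec Nat (succ (succ (succ zero)))
normal-order step count: 4
term was already normal: no
first redex: an elimNat iota-redex


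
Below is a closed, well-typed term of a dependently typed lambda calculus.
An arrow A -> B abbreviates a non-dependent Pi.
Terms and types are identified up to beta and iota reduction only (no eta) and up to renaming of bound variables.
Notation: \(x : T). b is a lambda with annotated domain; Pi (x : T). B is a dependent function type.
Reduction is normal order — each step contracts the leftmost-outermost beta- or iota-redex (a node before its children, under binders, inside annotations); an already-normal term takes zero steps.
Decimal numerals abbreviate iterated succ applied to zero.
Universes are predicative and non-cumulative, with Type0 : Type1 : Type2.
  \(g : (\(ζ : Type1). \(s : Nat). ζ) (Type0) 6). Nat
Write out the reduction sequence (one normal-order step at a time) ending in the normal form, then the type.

normal-order reduction:
  \(g : (\(ζ : Type1). \(s : Nat). ζ) (Type0) 6). Nat
  ~> \(g : (\(ζ : Nat). Type0) 6). Nat
  ~> \(g : Type0). Nat
type:
  Type0 -> Type0


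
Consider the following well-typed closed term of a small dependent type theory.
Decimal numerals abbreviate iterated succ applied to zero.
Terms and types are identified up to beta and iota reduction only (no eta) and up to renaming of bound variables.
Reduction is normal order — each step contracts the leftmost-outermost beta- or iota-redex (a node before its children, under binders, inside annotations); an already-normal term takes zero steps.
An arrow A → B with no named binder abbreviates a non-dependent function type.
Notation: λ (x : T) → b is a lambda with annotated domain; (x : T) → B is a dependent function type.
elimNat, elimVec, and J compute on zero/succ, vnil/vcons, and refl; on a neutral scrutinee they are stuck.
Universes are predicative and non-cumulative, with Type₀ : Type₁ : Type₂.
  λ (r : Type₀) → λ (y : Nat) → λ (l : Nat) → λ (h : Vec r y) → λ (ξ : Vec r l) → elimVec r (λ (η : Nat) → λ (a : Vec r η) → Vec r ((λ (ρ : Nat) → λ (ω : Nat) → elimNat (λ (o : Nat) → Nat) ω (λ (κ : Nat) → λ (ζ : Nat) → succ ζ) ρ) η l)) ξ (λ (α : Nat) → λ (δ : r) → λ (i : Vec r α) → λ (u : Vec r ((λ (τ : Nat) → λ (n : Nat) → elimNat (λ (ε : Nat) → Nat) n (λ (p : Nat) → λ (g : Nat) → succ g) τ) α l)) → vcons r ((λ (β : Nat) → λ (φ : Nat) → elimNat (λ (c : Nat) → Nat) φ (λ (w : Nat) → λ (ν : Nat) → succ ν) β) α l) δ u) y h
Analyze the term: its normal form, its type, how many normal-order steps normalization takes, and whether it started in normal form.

normal form:
  λ (r : Type₀) → λ (y : Nat) → λ (l : Nat) → λ (h : Vec r y) → λ (ξ : Vec r l) → elimVec r (λ (η : Nat) → λ (a : Vec r η) → Vec r (elimNat (λ (ρ : Nat) → Nat) l (λ (ω : Nat) → λ (o : Nat) → succ o) η)) ξ (λ (κ : Nat) → λ (ζ : r) → λ (α : Vec r κ) → λ (δ : Vec r (elimNat (λ (i : Nat) → Nat) l (λ (u : Nat) → λ (τ : Nat) → succ τ) κ)) → vcons r (elimNat (λ (n : Nat) → Nat) l (λ (ε : Nat) → λ (p : Nat) → succ p) κ) ζ δ) y h
type:
  (r : Type₀) → (y : Nat) → (l : Nat) → Vec r y → Vec r l → Vec r (elimNat (λ (h : Nat) → Nat) l (λ (ξ : Nat) → λ (η : Nat) → succ η) y)
normal-order step count: 6
already normal: no
first contracted redex: a beta-redex


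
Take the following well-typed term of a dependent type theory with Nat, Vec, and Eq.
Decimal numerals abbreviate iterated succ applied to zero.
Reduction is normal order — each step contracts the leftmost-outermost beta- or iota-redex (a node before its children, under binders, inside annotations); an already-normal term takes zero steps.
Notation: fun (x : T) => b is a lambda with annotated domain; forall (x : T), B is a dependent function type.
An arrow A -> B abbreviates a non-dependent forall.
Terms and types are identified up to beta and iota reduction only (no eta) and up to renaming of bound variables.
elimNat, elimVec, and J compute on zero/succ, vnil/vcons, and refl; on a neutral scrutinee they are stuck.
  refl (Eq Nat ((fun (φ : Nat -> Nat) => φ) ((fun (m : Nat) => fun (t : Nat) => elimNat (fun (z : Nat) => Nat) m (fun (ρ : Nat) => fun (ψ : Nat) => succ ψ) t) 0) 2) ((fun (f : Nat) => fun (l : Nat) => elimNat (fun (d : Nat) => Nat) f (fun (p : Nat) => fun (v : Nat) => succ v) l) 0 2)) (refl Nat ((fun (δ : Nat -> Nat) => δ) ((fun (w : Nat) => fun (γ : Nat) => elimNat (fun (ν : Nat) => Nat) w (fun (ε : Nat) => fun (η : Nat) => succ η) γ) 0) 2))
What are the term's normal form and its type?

normal form:
  refl (Eq Nat 2 2) (refl Nat 2)
type:
  Eq (Eq Nat 2 2) (refl Nat 2) (refl Nat 2)
observation: normalization takes exactly 29 steps under the normal-order strategy.


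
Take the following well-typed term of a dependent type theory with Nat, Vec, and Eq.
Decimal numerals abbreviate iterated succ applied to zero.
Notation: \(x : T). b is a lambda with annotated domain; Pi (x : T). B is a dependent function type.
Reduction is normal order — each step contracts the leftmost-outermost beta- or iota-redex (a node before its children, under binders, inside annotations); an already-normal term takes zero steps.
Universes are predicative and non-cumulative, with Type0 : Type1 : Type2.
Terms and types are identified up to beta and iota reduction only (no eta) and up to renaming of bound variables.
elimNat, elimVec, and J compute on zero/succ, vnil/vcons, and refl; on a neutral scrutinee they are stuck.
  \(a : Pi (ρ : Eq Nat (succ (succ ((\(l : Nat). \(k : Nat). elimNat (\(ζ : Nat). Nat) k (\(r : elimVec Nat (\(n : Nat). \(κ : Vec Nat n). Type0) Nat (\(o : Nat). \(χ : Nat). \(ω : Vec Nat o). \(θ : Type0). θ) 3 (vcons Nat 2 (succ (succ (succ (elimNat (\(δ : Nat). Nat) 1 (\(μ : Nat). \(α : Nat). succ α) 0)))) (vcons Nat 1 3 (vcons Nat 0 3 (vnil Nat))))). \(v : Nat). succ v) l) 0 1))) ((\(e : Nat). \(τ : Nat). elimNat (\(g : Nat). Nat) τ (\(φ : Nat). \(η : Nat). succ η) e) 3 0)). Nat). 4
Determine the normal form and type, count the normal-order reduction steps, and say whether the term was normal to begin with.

reduced normal form:
  \(a : Pi (ρ : Eq Nat 3 3). Nat). 4
inferred type:
  Pi (a : Pi (ρ : Eq Nat 3 3). Nat). Nat
reduction steps (normal order): 15
term was already normal: no
first contracted redex: a beta-redex


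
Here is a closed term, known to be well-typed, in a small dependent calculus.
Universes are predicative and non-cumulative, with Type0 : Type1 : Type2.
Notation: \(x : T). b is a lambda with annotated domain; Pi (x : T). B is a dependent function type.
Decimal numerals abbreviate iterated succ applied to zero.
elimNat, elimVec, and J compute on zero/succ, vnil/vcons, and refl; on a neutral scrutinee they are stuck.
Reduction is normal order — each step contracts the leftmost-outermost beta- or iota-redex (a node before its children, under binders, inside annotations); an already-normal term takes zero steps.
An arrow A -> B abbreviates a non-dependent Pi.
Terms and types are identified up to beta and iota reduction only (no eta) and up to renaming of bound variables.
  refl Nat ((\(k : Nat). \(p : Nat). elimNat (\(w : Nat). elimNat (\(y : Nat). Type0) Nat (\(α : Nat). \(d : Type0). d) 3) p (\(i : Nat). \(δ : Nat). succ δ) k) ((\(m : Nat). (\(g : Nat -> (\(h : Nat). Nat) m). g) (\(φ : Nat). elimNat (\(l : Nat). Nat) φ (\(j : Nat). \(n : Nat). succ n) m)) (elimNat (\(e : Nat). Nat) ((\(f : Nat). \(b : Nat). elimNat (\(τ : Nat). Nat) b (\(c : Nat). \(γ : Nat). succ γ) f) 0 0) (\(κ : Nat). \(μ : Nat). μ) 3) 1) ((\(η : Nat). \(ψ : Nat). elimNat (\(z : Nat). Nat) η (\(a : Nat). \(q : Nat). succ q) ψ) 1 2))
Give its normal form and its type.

reduced normal form:
  refl Nat 4
inferred type:
  Eq Nat 4 4
observation: 42 normal-order steps separate the term from its normal form.


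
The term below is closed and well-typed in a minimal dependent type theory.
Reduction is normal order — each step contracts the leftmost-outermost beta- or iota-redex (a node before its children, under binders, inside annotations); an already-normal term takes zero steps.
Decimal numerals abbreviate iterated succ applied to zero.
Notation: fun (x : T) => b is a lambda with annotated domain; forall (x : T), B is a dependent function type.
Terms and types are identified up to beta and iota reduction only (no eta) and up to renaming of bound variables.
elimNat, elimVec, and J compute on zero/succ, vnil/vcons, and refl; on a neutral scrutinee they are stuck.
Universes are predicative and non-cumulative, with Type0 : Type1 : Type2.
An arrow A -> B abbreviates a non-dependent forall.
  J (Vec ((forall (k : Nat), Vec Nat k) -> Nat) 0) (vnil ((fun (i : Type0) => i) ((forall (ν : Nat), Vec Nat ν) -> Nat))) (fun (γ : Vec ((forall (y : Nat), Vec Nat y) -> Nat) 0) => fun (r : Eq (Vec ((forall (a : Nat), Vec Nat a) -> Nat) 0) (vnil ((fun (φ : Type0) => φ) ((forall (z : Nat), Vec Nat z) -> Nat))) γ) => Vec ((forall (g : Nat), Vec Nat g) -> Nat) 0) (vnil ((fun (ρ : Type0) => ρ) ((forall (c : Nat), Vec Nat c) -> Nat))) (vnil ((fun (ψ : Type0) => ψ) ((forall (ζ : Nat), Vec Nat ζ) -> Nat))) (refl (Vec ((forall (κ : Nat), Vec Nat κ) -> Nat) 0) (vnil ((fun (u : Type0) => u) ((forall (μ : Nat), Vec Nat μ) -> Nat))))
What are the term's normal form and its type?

resulting normal form:
  vnil ((forall (k : Nat), Vec Nat k) -> Nat)
inferred type:
  Vec ((forall (k : Nat), Vec Nat k) -> Nat) 0
observation: 2 normal-order steps normalize the term, beginning with a J iota-redex.


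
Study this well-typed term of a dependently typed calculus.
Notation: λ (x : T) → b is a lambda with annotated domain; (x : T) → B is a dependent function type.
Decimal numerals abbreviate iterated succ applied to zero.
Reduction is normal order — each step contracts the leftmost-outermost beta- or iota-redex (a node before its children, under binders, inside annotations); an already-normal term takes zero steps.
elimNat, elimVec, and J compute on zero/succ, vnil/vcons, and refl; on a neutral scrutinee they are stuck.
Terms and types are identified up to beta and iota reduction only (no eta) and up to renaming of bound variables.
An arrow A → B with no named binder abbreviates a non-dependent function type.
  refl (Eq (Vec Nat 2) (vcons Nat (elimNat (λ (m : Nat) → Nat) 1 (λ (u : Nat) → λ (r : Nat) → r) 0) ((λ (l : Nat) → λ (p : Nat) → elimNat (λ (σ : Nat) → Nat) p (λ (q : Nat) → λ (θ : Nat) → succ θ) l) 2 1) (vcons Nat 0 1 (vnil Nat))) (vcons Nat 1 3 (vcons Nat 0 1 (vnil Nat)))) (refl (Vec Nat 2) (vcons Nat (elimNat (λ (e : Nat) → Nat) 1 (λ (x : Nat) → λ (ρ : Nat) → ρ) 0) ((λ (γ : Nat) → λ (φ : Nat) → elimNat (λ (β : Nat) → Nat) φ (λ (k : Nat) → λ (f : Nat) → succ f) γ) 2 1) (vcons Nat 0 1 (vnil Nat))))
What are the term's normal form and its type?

normal form:
  refl (Eq (Vec Nat 2) (vcons Nat 1 3 (vcons Nat 0 1 (vnil Nat))) (vcons Nat 1 3 (vcons Nat 0 1 (vnil Nat)))) (refl (Vec Nat 2) (vcons Nat 1 3 (vcons Nat 0 1 (vnil Nat))))
type:
  Eq (Eq (Vec Nat 2) (vcons Nat 1 3 (vcons Nat 0 1 (vnil Nat))) (vcons Nat 1 3 (vcons Nat 0 1 (vnil Nat)))) (refl (Vec Nat 2) (vcons Nat 1 3 (vcons Nat 0 1 (vnil Nat)))) (refl (Vec Nat 2) (vcons Nat 1 3 (vcons Nat 0 1 (vnil Nat))))
observation: the leftmost-outermost redex is an elimNat iota-redex, and normalization takes 20 steps.


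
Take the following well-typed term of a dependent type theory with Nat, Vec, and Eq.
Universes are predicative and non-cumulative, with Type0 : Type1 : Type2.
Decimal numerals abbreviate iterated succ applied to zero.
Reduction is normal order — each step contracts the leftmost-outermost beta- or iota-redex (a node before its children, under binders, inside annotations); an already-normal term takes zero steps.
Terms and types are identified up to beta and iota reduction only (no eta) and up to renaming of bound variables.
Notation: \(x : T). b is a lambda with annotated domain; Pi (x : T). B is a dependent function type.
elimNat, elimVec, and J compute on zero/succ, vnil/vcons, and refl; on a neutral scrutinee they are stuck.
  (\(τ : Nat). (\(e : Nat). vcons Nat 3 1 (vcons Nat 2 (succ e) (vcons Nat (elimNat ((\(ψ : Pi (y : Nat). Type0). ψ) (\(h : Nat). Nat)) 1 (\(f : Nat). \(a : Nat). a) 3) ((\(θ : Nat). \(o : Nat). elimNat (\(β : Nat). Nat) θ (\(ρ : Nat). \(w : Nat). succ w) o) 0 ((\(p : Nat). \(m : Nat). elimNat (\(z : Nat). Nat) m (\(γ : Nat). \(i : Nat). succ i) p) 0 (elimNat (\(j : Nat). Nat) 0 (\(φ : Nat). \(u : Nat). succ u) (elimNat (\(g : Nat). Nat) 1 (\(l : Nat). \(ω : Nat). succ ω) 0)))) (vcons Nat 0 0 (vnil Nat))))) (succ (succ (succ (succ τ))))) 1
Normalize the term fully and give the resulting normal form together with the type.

normal form:
  vcons Nat 3 1 (vcons Nat 2 6 (vcons Nat 1 1 (vcons Nat 0 0 (vnil Nat))))
inferred type:
  Vec Nat 4


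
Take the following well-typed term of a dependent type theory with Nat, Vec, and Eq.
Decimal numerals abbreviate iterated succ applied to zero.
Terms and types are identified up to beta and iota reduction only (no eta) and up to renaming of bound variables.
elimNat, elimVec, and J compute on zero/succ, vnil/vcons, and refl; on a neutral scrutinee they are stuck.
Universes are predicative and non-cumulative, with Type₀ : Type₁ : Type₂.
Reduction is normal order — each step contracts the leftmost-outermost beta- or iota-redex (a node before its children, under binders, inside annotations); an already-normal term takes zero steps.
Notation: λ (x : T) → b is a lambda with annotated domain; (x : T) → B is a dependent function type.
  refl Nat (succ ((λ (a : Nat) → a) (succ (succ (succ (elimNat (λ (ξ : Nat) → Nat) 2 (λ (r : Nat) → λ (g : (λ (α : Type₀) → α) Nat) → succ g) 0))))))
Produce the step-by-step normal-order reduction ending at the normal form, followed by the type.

reduction (normal order):
  refl Nat (succ ((λ (a : Nat) → a) (succ (succ (succ (elimNat (λ (ξ : Nat) → Nat) 2 (λ (r : Nat) → λ (g : (λ (α : Type₀) → α) Nat) → succ g) 0))))))
  ~> refl Nat (succ (succ (succ (succ (elimNat (λ (a : Nat) → Nat) 2 (λ (ξ : Nat) → λ (r : (λ (g : Type₀) → g) Nat) → succ r) 0)))))
  ~> refl Nat 6
type:
  Eq Nat 6 6


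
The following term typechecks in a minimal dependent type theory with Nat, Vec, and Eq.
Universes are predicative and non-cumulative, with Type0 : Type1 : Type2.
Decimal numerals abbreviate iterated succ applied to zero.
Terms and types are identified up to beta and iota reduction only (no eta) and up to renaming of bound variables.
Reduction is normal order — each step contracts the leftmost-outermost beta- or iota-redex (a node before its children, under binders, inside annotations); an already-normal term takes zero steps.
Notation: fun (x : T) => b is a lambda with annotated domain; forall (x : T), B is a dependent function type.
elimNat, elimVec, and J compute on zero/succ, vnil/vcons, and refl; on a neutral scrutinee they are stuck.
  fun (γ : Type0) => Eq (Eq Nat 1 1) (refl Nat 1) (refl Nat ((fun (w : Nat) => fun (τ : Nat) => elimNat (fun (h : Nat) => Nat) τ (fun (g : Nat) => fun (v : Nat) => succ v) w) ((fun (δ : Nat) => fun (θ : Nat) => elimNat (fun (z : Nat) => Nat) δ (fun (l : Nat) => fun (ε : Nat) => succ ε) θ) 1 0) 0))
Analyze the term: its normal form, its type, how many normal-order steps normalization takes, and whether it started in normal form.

reduced normal form:
  fun (γ : Type0) => Eq (Eq Nat 1 1) (refl Nat 1) (refl Nat 1)
inferred type:
  forall (γ : Type0), Type0
reduction steps (normal order): 9
started in normal form: no
first redex: a beta-redex


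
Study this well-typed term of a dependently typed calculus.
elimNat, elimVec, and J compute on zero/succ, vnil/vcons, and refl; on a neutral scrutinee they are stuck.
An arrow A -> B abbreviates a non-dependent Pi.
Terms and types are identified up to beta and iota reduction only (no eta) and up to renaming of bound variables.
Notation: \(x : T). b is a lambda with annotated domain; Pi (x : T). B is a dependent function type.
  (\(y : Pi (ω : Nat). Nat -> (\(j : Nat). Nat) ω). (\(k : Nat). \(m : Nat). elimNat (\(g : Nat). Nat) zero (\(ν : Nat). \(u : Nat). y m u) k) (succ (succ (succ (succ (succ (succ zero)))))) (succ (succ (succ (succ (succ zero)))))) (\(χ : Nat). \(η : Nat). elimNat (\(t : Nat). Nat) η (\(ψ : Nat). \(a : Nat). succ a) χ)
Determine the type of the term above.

the term's type:
  Nat


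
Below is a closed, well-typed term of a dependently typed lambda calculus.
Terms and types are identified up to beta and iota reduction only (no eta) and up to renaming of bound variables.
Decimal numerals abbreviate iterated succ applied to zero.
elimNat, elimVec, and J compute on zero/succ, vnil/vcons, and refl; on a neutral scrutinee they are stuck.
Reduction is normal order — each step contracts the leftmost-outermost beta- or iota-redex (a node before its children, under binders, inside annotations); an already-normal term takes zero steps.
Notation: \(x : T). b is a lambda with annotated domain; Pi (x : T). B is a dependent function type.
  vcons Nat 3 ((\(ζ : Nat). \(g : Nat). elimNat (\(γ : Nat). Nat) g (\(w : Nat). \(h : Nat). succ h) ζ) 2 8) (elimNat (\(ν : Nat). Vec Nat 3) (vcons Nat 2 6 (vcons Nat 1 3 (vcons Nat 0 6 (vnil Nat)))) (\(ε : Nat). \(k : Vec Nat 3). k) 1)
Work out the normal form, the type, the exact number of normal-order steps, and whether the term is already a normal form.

reduced normal form:
  vcons Nat 3 10 (vcons Nat 2 6 (vcons Nat 1 3 (vcons Nat 0 6 (vnil Nat))))
the term's type:
  Vec Nat 4
reduction steps (normal order): 13
already normal: no
first contracted redex: a beta-redex
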